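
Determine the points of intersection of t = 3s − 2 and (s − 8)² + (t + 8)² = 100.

(−2, −8) and (0, −2)

From the line, t = 3s − 2. Substituting:
10s² + 20s = 0  ⟹  s² + 2s = 0
s = 0 or s = −2, giving (0, −2) and (−2, −8).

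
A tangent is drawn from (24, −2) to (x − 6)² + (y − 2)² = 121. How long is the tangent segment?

With centre O = (6, 2), |OP|² = 340 and r² = 121.
Power of the point: PT² = |PO|² − r² = 219, so PT = √219.

√219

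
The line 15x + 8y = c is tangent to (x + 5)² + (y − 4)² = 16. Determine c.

Tangency holds when the distance from the centre (−5, 4) to the line equals the radius 4:
|15·(−5) + 8·4 − c| / √289 = 4
|c − (−43)| = 4·17, so c = 25 or c = −111.

c = −111 or c = 25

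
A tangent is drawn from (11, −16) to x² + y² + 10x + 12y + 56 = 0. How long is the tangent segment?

Centre (−5, −6), r² = 5. |PO|² = (16)² + (−10)² = 356.
Power of the point: PT² = |PO|² − r² = 351, so PT = 3√39.

3√39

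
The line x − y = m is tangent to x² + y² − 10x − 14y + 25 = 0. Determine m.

For a tangent, require d(centre, line) = r = 7.
|1·5 − 1·7 − m| / √2 = 7
|m − (−2)| = 7√2.

m = −2 ± 7√2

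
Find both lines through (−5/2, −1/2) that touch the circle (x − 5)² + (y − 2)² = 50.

7x − y = −17 and x + y = −3

A line y − (−1/2) = m(x − (−5/2)) is tangent when its distance from (5, 2) is 5√2:
[m·(15/2) − (5/2)]² = 50(m² + 1)
m² − 6m − 7 = 0, so m = 7 or m = −1.
With m = 7: 7x − y = −17. With m = −1: x + y = −3.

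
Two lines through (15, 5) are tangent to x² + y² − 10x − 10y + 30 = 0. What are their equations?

Let a tangent through (15, 5) have slope m. Its distance from (5, 5) must equal 2√5:
(−10m − (0))² = 20(m² + 1)
4m² − 1 = 0, so m = −1/2 or m = 1/2.
Through (15, 5) these give x + 2y = 25 and x − 2y = 5.

x + 2y = 25 and x − 2y = 5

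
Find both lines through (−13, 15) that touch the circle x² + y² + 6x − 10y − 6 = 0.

A line y − (15) = m(x − (−13)) is tangent when its distance from (−3, 5) is 2√10:
[m·(10) − (−10)]² = 40(m² + 1)
3m² + 10m + 3 = 0, so m = −3 or m = −1/3.
With m = −3: 3x + y = −24. With m = −1/3: x + 3y = 32.

3x + y = −24 and x + 3y = 32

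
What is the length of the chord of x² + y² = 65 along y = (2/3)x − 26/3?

Centre (0, 0), r² = 65. Perpendicular distance d from centre to line = |−26| / √13 = 26/√13.
Half the chord is √(r² − d²) = √(13), so the full chord is 2√13.

2√13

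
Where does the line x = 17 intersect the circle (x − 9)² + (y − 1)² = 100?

(17, −5) and (17, 7)

The line gives x = 17. Substituting into the circle:
y² − 2y − 35 = 0
y = 7 or y = −5, giving (17, 7) and (17, −5).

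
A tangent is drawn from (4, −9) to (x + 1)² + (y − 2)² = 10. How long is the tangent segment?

The centre is (−1, 2) and r = √10. The square of the distance from P to the centre is 25 + 121 = 146.
By the tangent–radius right angle, tangent length = √(|PO|² − r²) = √136 = 2√34.

2√34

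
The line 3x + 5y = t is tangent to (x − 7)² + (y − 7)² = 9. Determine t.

For a tangent, require d(centre, line) = r = 3.
|3·7 + 5·7 − t| / √34 = 3
|t − (56)| = 3√34.

t = 56 ± 3√34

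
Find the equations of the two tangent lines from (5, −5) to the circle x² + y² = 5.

A line y − (−5) = m(x − (5)) is tangent when its distance from (0, 0) is √5:
[m·(−5) − (5)]² = 5(m² + 1)
2m² + 5m + 2 = 0, so m = −1/2 or m = −2.
Through (5, −5) these give x + 2y = −5 and 2x + y = 5.

x + 2y = −5 and 2x + y = 5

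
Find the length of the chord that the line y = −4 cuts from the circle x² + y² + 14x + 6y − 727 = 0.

Express y = −4 and substitute into the circle:
x² + 14x − 735 = 0
x = 21 or x = −35, giving (21, −4) and (−35, −4).
Chord length = distance between (21, −4) and (−35, −4) = √3136 = 56.

56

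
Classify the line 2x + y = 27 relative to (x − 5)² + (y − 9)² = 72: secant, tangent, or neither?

secant

d² = (2·5 + 1·9 − (27))²/5 = 64/5; r² = 72.
Since d² < r², the line cuts the circle twice.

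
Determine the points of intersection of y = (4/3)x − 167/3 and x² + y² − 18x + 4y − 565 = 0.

Substitute y = (−167 + 4x)/3:
25x² − 1450x + 20800 = 0  ⟹  x² − 58x + 832 = 0
x = 32 or x = 26, giving (32, −13) and (26, −21).

(26, −21) and (32, −13)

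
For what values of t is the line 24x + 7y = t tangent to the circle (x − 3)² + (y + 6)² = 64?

t = −170 or t = 230

For a tangent, require d(centre, line) = r = 8.
|24·3 + 7·(−6) − t| / √625 = 8
|t − (30)| = 8·25, so t = 230 or t = −170.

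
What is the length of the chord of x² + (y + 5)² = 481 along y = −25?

Centre (0, −5), r² = 481. Perpendicular distance d from centre to line = |20| / √1 = 20.
Chord = 2√(r² − d²) = 2·√(81) = 18.

18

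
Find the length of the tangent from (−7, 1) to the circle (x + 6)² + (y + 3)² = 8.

3

The centre is (−6, −3) and r = 2√2. The square of the distance from P to the centre is 1 + 16 = 17.
The tangent meets the radius at right angles, so tangent² = |PO|² − r² = 17 − 8 = 9.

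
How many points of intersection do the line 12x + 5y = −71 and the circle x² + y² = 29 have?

d² = (12·0 + 5·0 − (−71))²/169 = 5041/169; r² = 29.
Since d² > r², the line lies outside the circle.

0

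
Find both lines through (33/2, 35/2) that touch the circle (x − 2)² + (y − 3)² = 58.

3x − 7y = −73 and 7x − 3y = 63

Write the tangent as mx − y + (35/2 − m·(33/2)) = 0 and set its distance from the centre to √58:
(−29/2m − (−29/2))² = 58(m² + 1)
21m² − 58m + 21 = 0, so m = 3/7 or m = 7/3.
With m = 3/7: 3x − 7y = −73. With m = 7/3: 7x − 3y = 63.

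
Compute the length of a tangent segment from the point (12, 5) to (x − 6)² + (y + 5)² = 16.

The centre is (6, −5) and r = 4. The square of the distance from P to the centre is 36 + 100 = 136.
Power of the point: PT² = |PO|² − r² = 120, so PT = 2√30.

2√30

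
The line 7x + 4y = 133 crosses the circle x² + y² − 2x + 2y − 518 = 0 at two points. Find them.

Substitute y = (133 − 7x)/4:
65x² − 1950x + 10465 = 0  ⟹  x² − 30x + 161 = 0
x = 23 or x = 7, giving (23, −7) and (7, 21).

(7, 21) and (23, −7)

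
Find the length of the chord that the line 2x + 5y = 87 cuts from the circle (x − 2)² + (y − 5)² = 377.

6√29

Centre (2, 5), r² = 377. Perpendicular distance d from centre to line = |−58| / √29 = 58/√29.
Chord = 2√(r² − d²) = 2·√(261) = 6√29.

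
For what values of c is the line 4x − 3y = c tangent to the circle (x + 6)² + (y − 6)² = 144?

For a tangent, require d(centre, line) = r = 12.
|4·(−6) − 3·6 − c| / √25 = 12
|c − (−42)| = 12·5, so c = 18 or c = −102.

c = −102 or c = 18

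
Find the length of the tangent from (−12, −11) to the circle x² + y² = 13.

With centre O = (0, 0), |OP|² = 265 and r² = 13.
The tangent meets the radius at right angles, so tangent² = |PO|² − r² = 265 − 13 = 252.

6√7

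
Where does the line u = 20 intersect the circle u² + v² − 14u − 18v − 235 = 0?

(20, −5) and (20, 23)

The line gives u = 20. Substituting into the circle:
v² − 18v − 115 = 0
v = 23 or v = −5, giving (20, 23) and (20, −5).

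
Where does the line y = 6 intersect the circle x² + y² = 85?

(−7, 6) and (7, 6)

From the line, y = 6. Substituting:
x² − 49 = 0
x = 7 or x = −7, giving (7, 6) and (−7, 6).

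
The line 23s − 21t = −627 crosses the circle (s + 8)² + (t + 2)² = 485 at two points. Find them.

(−30, −3) and (−9, 20)

From the line, t = (627 + 23s)/21. Substituting:
970s² + 37830s + 261900 = 0  ⟹  s² + 39s + 270 = 0
s = −9 or s = −30, giving (−9, 20) and (−30, −3).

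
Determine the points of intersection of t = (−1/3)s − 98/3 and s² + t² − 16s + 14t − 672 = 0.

Express t = (−98 − s)/3 and substitute into the circle:
10s² + 10s − 560 = 0  ⟹  s² + s − 56 = 0
s = 7 or s = −8, giving (7, −35) and (−8, −30).

(−8, −30) and (7, −35)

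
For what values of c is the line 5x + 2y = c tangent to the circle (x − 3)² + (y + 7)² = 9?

For a tangent, require d(centre, line) = r = 3.
|5·3 + 2·(−7) − c| / √29 = 3
|c − (1)| = 3√29.

c = 1 ± 3√29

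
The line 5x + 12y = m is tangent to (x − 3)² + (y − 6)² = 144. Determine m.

m = −69 or m = 243

Tangency holds when the distance from the centre (3, 6) to the line equals the radius 12:
|5·3 + 12·6 − m| / √169 = 12
|m − (87)| = 12·13, so m = 243 or m = −69.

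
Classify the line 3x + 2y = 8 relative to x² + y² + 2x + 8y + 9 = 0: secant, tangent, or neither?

Substituting the line into the circle gives 13x² − 88x + 228 = 0.
Discriminant = (−88)² − 4·13·(228) = −4112 < 0.
No real roots: the line does not meet the circle.

neither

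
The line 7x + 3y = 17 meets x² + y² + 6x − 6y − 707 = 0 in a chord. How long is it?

The distance from (−3, 3) to the line is 29/√58, and r² = 725.
Chord = 2√(r² − d²) = 2·√(1421/2) = 7√58.

7√58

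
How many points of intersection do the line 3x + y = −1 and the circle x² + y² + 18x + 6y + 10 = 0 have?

0

Substituting the line into the circle gives 10x² + 6x + 5 = 0.
Δ = 36 − 200 = −164.
No real roots: the line does not meet the circle.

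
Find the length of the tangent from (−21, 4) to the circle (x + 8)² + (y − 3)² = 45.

The centre is (−8, 3) and r = 3√5. The square of the distance from P to the centre is 169 + 1 = 170.
The tangent meets the radius at right angles, so tangent² = |PO|² − r² = 170 − 45 = 125.

5√5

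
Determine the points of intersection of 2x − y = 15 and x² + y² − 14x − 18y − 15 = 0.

From the line, y = 2x − 15. Substituting:
5x² − 110x + 480 = 0  ⟹  x² − 22x + 96 = 0
x = 16 or x = 6, giving (16, 17) and (6, −3).

(6, −3) and (16, 17)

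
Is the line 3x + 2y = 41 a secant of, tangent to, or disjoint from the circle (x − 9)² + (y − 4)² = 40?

secant

Substituting the line into the circle gives 13x² − 270x + 1253 = 0.
Discriminant = (−270)² − 4·13·(1253) = 7744 > 0.
Two real roots: the line is a secant.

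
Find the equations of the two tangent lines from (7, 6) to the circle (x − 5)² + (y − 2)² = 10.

A line y − (6) = m(x − (7)) is tangent when its distance from (5, 2) is √10:
[m·(−2) − (−4)]² = 10(m² + 1)
3m² + 8m − 3 = 0, so m = −3 or m = 1/3.
With m = −3: 3x + y = 27. With m = 1/3: x − 3y = −11.

3x + y = 27 and x − 3y = −11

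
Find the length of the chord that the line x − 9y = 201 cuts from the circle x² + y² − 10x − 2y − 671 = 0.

Substitute y = (−201 + x)/9:
82x² − 1230x − 10332 = 0  ⟹  x² − 15x − 126 = 0
x = 21 or x = −6, giving (21, −20) and (−6, −23).
|(21, −20) − (−6, −23)| = √((27)² + (3)²) = 3√82.

3√82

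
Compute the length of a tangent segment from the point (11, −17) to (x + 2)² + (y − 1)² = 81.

2√103

Centre (−2, 1), r² = 81. |PO|² = (13)² + (−18)² = 493.
Power of the point: PT² = |PO|² − r² = 412, so PT = 2√103.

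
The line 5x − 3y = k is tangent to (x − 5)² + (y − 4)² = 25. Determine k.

The line touches the circle iff its distance from (5, 4) is 5:
|5·5 − 3·4 − k| / √34 = 5
|k − (13)| = 5√34.

k = 13 ± 5√34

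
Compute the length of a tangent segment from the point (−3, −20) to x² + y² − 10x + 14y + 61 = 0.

The centre is (5, −7) and r = √13. The square of the distance from P to the centre is 64 + 169 = 233.
Power of the point: PT² = |PO|² − r² = 220, so PT = 2√55.

2√55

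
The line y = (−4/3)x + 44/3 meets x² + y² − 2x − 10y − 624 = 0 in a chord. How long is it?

Express y = (44 − 4x)/3 and substitute into the circle:
25x² − 250x − 5000 = 0  ⟹  x² − 10x − 200 = 0
x = 20 or x = −10, giving (20, −12) and (−10, 28).
Chord length = distance between (20, −12) and (−10, 28) = √2500 = 50.

50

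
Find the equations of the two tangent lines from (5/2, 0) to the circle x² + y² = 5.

A line y − (0) = m(x − (5/2)) is tangent when its distance from (0, 0) is √5:
(−5/2m − (0))² = 5(m² + 1)
m² − 4 = 0, so m = −2 or m = 2.
With m = −2: 2x + y = 5. With m = 2: 2x − y = 5.

2x + y = 5 and 2x − y = 5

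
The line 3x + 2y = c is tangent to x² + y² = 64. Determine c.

For a tangent, require d(centre, line) = r = 8.
|3·0 + 2·0 − c| / √13 = 8
|c| = 8√13.

c = ±8√13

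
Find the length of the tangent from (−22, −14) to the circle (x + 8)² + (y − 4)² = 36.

22

With centre O = (−8, 4), |OP|² = 520 and r² = 36.
By the tangent–radius right angle, tangent length = √(|PO|² − r²) = √484 = 22.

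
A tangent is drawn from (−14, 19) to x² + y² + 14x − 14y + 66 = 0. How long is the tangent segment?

√161

Centre (−7, 7), r² = 32. |PO|² = (−7)² + (12)² = 193.
The tangent meets the radius at right angles, so tangent² = |PO|² − r² = 193 − 32 = 161.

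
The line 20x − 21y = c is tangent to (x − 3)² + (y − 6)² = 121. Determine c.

The line touches the circle iff its distance from (3, 6) is 11:
|20·3 − 21·6 − c| / √841 = 11
|c − (−66)| = 11·29, so c = 253 or c = −385.

c = −385 or c = 253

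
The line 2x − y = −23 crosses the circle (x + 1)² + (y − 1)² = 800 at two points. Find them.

From the line, y = 2x + 23. Substituting:
5x² + 90x − 315 = 0  ⟹  x² + 18x − 63 = 0
x = 3 or x = −21, giving (3, 29) and (−21, −19).

(−21, −19) and (3, 29)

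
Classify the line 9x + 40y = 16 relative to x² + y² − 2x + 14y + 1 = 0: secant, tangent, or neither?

tangent

Substituting the line into the circle gives 1681x² − 8528x + 10816 = 0.
Discriminant = (−8528)² − 4·1681·(10816) = 0.
A repeated root: the line is tangent.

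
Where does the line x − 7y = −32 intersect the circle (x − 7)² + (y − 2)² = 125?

From the line, y = (32 + x)/7. Substituting:
50x² − 650x − 3400 = 0  ⟹  x² − 13x − 68 = 0
x = 17 or x = −4, giving (17, 7) and (−4, 4).

(−4, 4) and (17, 7)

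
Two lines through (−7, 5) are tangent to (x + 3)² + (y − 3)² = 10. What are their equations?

x − 3y = −22 and 3x + y = −16

Let a tangent through (−7, 5) have slope m. Its distance from (−3, 3) must equal √10:
(4m − (−2))² = 10(m² + 1)
3m² + 8m − 3 = 0, so m = 1/3 or m = −3.
Through (−7, 5) these give x − 3y = −22 and 3x + y = −16.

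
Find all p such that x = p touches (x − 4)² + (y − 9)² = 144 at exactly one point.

p = −8 or p = 16

The line touches the circle iff its distance from (4, 9) is 12:
|1·4 + 0·9 − p| / √1 = 12
|p − (4)| = 12, so p = 16 or p = −8.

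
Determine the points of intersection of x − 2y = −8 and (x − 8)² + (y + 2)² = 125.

(−2, 3) and (10, 9)

From the line, y = (8 + x)/2. Substituting:
5x² − 40x − 100 = 0  ⟹  x² − 8x − 20 = 0
x = 10 or x = −2, giving (10, 9) and (−2, 3).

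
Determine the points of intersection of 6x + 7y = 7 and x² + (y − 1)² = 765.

Express y = (7 − 6x)/7 and substitute into the circle:
85x² − 37485 = 0  ⟹  x² − 441 = 0
x = 21 or x = −21, giving (21, −17) and (−21, 19).

(−21, 19) and (21, −17)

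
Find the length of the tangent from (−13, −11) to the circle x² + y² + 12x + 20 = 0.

The centre is (−6, 0) and r = 4. The square of the distance from P to the centre is 49 + 121 = 170.
The tangent meets the radius at right angles, so tangent² = |PO|² − r² = 170 − 16 = 154.

√154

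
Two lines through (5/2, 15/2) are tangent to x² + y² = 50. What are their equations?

A line y − (15/2) = m(x − (5/2)) is tangent when its distance from (0, 0) is 5√2:
[m·(−5/2) − (−15/2)]² = 50(m² + 1)
7m² + 6m − 1 = 0, so m = 1/7 or m = −1.
With m = 1/7: x − 7y = −50. With m = −1: x + y = 10.

x − 7y = −50 and x + y = 10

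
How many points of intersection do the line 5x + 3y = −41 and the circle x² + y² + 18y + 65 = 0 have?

Centre (0, −9), r² = 16. Distance² from centre to line = (14)²/34 = 98/17.
Since d² < r², the line cuts the circle twice.

2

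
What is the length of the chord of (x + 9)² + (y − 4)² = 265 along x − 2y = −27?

14√5

Centre (−9, 4), r² = 265. Perpendicular distance d from centre to line = |10| / √5 = 10/√5.
Half the chord is √(r² − d²) = √(245), so the full chord is 14√5.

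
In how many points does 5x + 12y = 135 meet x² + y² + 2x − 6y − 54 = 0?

1

Centre (−1, 3), r² = 64. Distance² from centre to line = (−104)²/169 = 64.
Since d² = r², the line is tangent.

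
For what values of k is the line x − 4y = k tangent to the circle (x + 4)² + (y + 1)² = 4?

For a tangent, require d(centre, line) = r = 2.
|1·(−4) − 4·(−1) − k| / √17 = 2
|k| = 2√17.

k = ±2√17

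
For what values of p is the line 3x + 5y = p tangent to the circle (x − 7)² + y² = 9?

p = 21 ± 3√34

The line touches the circle iff its distance from (7, 0) is 3:
|3·7 + 5·0 − p| / √34 = 3
|p − (21)| = 3√34.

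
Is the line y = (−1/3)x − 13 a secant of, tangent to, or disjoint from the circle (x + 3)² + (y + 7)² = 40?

Substituting the line into the circle gives 10x² + 90x + 45 = 0.
Δ = 8100 − 1800 = 6300.
Two real roots: the line is a secant.

secant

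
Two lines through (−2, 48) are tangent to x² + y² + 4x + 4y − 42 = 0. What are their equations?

Let a tangent through (−2, 48) have slope m. Its distance from (−2, −2) must equal 5√2:
[m·(0) − (−50)]² = 50(m² + 1)
m² − 49 = 0, so m = 7 or m = −7.
Through (−2, 48) these give 7x − y = −62 and 7x + y = 34.

7x − y = −62 and 7x + y = 34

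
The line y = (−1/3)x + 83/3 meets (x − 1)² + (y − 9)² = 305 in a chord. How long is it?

√10

Substitute y = (83 − x)/3:
10x² − 130x + 400 = 0  ⟹  x² − 13x + 40 = 0
x = 8 or x = 5, giving (8, 25) and (5, 26).
|(8, 25) − (5, 26)| = √((3)² + (−1)²) = √10.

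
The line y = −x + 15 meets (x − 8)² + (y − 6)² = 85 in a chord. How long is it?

Substitute y = −x + 15:
2x² − 34x + 60 = 0  ⟹  x² − 17x + 30 = 0
x = 15 or x = 2, giving (15, 0) and (2, 13).
Chord length = distance between (15, 0) and (2, 13) = √338 = 13√2.

13√2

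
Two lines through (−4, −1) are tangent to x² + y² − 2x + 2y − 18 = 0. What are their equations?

2x + y = −9 and 2x − y = −7

Write the tangent as mx − y + (−1 − m·(−4)) = 0 and set its distance from the centre to 2√5:
[m·(5) − (0)]² = 20(m² + 1)
m² − 4 = 0, so m = −2 or m = 2.
Through (−4, −1) these give 2x + y = −9 and 2x − y = −7.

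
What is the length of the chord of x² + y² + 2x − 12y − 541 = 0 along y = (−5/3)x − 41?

2√34

Centre (−1, 6), r² = 578. Perpendicular distance d from centre to line = |136| / √34 = 136/√34.
Chord = 2√(r² − d²) = 2·√(34) = 2√34.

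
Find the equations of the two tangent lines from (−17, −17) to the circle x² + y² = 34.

5x − 3y = −34 and 3x − 5y = 34

A line y − (−17) = m(x − (−17)) is tangent when its distance from (0, 0) is √34:
(17m − (17))² = 34(m² + 1)
15m² − 34m + 15 = 0, so m = 5/3 or m = 3/5.
With m = 5/3: 5x − 3y = −34. With m = 3/5: 3x − 5y = 34.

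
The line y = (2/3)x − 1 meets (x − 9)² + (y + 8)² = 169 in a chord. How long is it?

4√13

Express y = (−3 + 2x)/3 and substitute into the circle:
13x² − 78x − 351 = 0  ⟹  x² − 6x − 27 = 0
x = 9 or x = −3, giving (9, 5) and (−3, −3).
Chord length = distance between (9, 5) and (−3, −3) = √208 = 4√13.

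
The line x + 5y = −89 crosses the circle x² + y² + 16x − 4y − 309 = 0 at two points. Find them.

(−19, −14) and (−4, −17)

From the line, y = (−89 − x)/5. Substituting:
26x² + 598x + 1976 = 0  ⟹  x² + 23x + 76 = 0
x = −4 or x = −19, giving (−4, −17) and (−19, −14).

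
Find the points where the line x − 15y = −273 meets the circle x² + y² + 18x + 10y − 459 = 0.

Substitute y = (273 + x)/15:
226x² + 4746x + 12204 = 0  ⟹  x² + 21x + 54 = 0
x = −3 or x = −18, giving (−3, 18) and (−18, 17).

(−18, 17) and (−3, 18)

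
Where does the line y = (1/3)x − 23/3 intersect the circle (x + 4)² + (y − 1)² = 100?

(−4, −9) and (2, −7)

Substitute y = (−23 + x)/3:
10x² + 20x − 80 = 0  ⟹  x² + 2x − 8 = 0
x = 2 or x = −4, giving (2, −7) and (−4, −9).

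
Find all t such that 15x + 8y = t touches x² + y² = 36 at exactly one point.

The line touches the circle iff its distance from (0, 0) is 6:
|15·0 + 8·0 − t| / √289 = 6
|t| = 6·17, so t = 102 or t = −102.

t = −102 or t = 102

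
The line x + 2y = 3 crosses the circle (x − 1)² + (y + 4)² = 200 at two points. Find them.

(−9, 6) and (15, −6)

Substitute y = (3 − x)/2:
5x² − 30x − 675 = 0  ⟹  x² − 6x − 135 = 0
x = 15 or x = −9, giving (15, −6) and (−9, 6).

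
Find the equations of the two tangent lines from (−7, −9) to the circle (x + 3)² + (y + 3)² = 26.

Write the tangent as mx − y + (−9 − m·(−7)) = 0 and set its distance from the centre to √26:
[m·(4) − (6)]² = 26(m² + 1)
5m² + 24m − 5 = 0, so m = −5 or m = 1/5.
Through (−7, −9) these give 5x + y = −44 and x − 5y = 38.

5x + y = −44 and x − 5y = 38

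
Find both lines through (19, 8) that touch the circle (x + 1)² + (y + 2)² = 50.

x − 7y = −37 and x − y = 11

A line y − (8) = m(x − (19)) is tangent when its distance from (−1, −2) is 5√2:
(−20m − (−10))² = 50(m² + 1)
7m² − 8m + 1 = 0, so m = 1/7 or m = 1.
Through (19, 8) these give x − 7y = −37 and x − y = 11.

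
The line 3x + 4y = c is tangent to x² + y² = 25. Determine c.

Tangency holds when the distance from the centre (0, 0) to the line equals the radius 5:
|3·0 + 4·0 − c| / √25 = 5
|c| = 5·5, so c = 25 or c = −25.

c = −25 or c = 25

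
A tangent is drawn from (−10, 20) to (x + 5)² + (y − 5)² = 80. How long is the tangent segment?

With centre O = (−5, 5), |OP|² = 250 and r² = 80.
The tangent meets the radius at right angles, so tangent² = |PO|² − r² = 250 − 80 = 170.

√170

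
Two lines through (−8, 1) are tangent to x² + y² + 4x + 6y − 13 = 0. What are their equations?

Let a tangent through (−8, 1) have slope m. Its distance from (−2, −3) must equal √26:
[m·(6) − (−4)]² = 26(m² + 1)
5m² + 24m − 5 = 0, so m = −5 or m = 1/5.
With m = −5: 5x + y = −39. With m = 1/5: x − 5y = −13.

5x + y = −39 and x − 5y = −13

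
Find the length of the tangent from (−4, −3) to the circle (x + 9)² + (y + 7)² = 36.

Centre (−9, −7), r² = 36. |PO|² = (5)² + (4)² = 41.
Power of the point: PT² = |PO|² − r² = 5, so PT = √5.

√5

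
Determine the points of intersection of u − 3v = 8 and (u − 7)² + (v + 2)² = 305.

Express v = (−8 + u)/3 and substitute into the circle:
10u² − 130u − 2300 = 0  ⟹  u² − 13u − 230 = 0
u = 23 or u = −10, giving (23, 5) and (−10, −6).

(−10, −6) and (23, 5)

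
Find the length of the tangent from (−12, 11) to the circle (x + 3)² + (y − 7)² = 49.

4√3

The centre is (−3, 7) and r = 7. The square of the distance from P to the centre is 81 + 16 = 97.
Power of the point: PT² = |PO|² − r² = 48, so PT = 4√3.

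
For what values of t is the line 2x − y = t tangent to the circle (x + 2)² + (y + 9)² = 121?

Tangency holds when the distance from the centre (−2, −9) to the line equals the radius 11:
|2·(−2) − 1·(−9) − t| / √5 = 11
|t − (5)| = 11√5.

t = 5 ± 11√5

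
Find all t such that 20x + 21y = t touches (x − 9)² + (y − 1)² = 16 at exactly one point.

t = 85 or t = 317

The line touches the circle iff its distance from (9, 1) is 4:
|20·9 + 21·1 − t| / √841 = 4
|t − (201)| = 4·29, so t = 317 or t = 85.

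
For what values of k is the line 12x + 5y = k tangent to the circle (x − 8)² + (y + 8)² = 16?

The line touches the circle iff its distance from (8, −8) is 4:
|12·8 + 5·(−8) − k| / √169 = 4
|k − (56)| = 4·13, so k = 108 or k = 4.

k = 4 or k = 108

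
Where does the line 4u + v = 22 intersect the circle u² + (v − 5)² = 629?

Express v = −4u + 22 and substitute into the circle:
17u² − 136u − 340 = 0  ⟹  u² − 8u − 20 = 0
u = 10 or u = −2, giving (10, −18) and (−2, 30).

(−2, 30) and (10, −18)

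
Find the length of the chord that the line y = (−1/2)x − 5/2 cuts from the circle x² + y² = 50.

Centre (0, 0), r² = 50. Perpendicular distance d from centre to line = |5| / √5 = 5/√5.
Chord = 2√(r² − d²) = 2·√(45) = 6√5.

6√5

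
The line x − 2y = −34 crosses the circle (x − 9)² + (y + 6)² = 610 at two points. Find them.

(−4, 15) and (0, 17)

Substitute y = (34 + x)/2:
5x² + 20x = 0  ⟹  x² + 4x = 0
x = 0 or x = −4, giving (0, 17) and (−4, 15).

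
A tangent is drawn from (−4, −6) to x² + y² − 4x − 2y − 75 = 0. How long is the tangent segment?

With centre O = (2, 1), |OP|² = 85 and r² = 80.
By the tangent–radius right angle, tangent length = √(|PO|² − r²) = √5.

√5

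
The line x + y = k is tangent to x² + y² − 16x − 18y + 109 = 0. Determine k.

The line touches the circle iff its distance from (8, 9) is 6:
|1·8 + 1·9 − k| / √2 = 6
|k − (17)| = 6√2.

k = 17 ± 6√2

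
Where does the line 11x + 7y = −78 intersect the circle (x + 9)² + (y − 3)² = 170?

(−16, 14) and (−2, −8)

Substitute y = (−78 − 11x)/7:
170x² + 3060x + 5440 = 0  ⟹  x² + 18x + 32 = 0
x = −2 or x = −16, giving (−2, −8) and (−16, 14).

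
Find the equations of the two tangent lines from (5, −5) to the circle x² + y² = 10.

Write the tangent as mx − y + (−5 − m·(5)) = 0 and set its distance from the centre to √10:
[m·(−5) − (5)]² = 10(m² + 1)
3m² + 10m + 3 = 0, so m = −3 or m = −1/3.
Through (5, −5) these give 3x + y = 10 and x + 3y = −10.

3x + y = 10 and x + 3y = −10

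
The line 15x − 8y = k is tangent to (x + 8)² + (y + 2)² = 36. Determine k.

Tangency holds when the distance from the centre (−8, −2) to the line equals the radius 6:
|15·(−8) − 8·(−2) − k| / √289 = 6
|k − (−104)| = 6·17, so k = −2 or k = −206.

k = −206 or k = −2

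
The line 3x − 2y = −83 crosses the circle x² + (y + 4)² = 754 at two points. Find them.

(−27, 1) and (−15, 19)

Substitute y = (83 + 3x)/2:
13x² + 546x + 5265 = 0  ⟹  x² + 42x + 405 = 0
x = −15 or x = −27, giving (−15, 19) and (−27, 1).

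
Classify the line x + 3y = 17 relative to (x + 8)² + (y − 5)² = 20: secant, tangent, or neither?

secant

Substituting the line into the circle gives 10x² + 140x + 400 = 0.
Δ = 19600 − 16000 = 3600.
Two real roots: the line is a secant.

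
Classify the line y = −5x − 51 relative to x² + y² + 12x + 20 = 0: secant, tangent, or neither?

neither

Centre (−6, 0), r² = 16. Distance² from centre to line = (21)²/26 = 441/26.
Since d² > r², the line lies outside the circle.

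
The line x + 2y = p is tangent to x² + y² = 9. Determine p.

p = ±3√5

Tangency holds when the distance from the centre (0, 0) to the line equals the radius 3:
|1·0 + 2·0 − p| / √5 = 3
|p| = 3√5.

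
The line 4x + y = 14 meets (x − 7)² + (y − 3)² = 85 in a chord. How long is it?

Centre (7, 3), r² = 85. Perpendicular distance d from centre to line = |17| / √17 = 17/√17.
Half the chord is √(r² − d²) = √(68), so the full chord is 4√17.

4√17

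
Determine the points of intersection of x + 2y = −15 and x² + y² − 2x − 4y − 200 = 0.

(−13, −1) and (7, −11)

From the line, y = (−15 − x)/2. Substituting:
5x² + 30x − 455 = 0  ⟹  x² + 6x − 91 = 0
x = 7 or x = −13, giving (7, −11) and (−13, −1).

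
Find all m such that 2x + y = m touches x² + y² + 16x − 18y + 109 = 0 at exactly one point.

m = −7 ± 6√5

For a tangent, require d(centre, line) = r = 6.
|2·(−8) + 1·9 − m| / √5 = 6
|m − (−7)| = 6√5.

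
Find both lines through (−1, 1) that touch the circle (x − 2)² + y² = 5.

x − 2y = −3 and 2x + y = −1

A line y − (1) = m(x − (−1)) is tangent when its distance from (2, 0) is √5:
(3m − (−1))² = 5(m² + 1)
2m² + 3m − 2 = 0, so m = 1/2 or m = −2.
With m = 1/2: x − 2y = −3. With m = −2: 2x + y = −1.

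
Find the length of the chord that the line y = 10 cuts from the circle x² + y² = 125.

Express y = 10 and substitute into the circle:
x² − 25 = 0
x = 5 or x = −5, giving (5, 10) and (−5, 10).
Chord length = distance between (5, 10) and (−5, 10) = √100 = 10.

10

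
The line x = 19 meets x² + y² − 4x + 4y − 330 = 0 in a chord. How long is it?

The line gives x = 19. Substituting into the circle:
y² + 4y − 45 = 0
y = 5 or y = −9, giving (19, 5) and (19, −9).
|(19, 5) − (19, −9)| = √((0)² + (14)²) = 14.

14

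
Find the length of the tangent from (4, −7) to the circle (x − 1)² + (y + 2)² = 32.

√2

The centre is (1, −2) and r = 4√2. The square of the distance from P to the centre is 9 + 25 = 34.
The tangent meets the radius at right angles, so tangent² = |PO|² − r² = 34 − 32 = 2.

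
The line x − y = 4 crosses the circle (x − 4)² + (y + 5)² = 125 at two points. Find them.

Express y = x − 4 and substitute into the circle:
2x² − 6x − 108 = 0  ⟹  x² − 3x − 54 = 0
x = 9 or x = −6, giving (9, 5) and (−6, −10).

(−6, −10) and (9, 5)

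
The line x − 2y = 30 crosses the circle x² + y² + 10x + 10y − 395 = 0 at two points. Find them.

Express y = (−30 + x)/2 and substitute into the circle:
5x² − 1280 = 0  ⟹  x² − 256 = 0
x = 16 or x = −16, giving (16, −7) and (−16, −23).

(−16, −23) and (16, −7)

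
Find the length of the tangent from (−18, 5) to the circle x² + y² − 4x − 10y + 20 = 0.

Centre (2, 5), r² = 9. |PO|² = (−20)² + (0)² = 400.
Power of the point: PT² = |PO|² − r² = 391, so PT = √391.

√391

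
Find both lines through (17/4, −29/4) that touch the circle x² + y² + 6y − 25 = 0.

Let a tangent through (17/4, −29/4) have slope m. Its distance from (0, −3) must equal √34:
[m·(−17/4) − (17/4)]² = 34(m² + 1)
15m² − 34m + 15 = 0, so m = 5/3 or m = 3/5.
With m = 5/3: 5x − 3y = 43. With m = 3/5: 3x − 5y = 49.

5x − 3y = 43 and 3x − 5y = 49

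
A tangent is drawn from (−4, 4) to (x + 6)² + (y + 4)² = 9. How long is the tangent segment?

Centre (−6, −4), r² = 9. |PO|² = (2)² + (8)² = 68.
Power of the point: PT² = |PO|² − r² = 59, so PT = √59.

√59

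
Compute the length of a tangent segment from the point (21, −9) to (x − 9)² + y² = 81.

12

With centre O = (9, 0), |OP|² = 225 and r² = 81.
The tangent meets the radius at right angles, so tangent² = |PO|² − r² = 225 − 81 = 144.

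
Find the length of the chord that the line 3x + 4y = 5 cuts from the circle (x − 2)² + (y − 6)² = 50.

Express y = (5 − 3x)/4 and substitute into the circle:
25x² + 50x − 375 = 0  ⟹  x² + 2x − 15 = 0
x = 3 or x = −5, giving (3, −1) and (−5, 5).
Chord length = distance between (3, −1) and (−5, 5) = √100 = 10.

10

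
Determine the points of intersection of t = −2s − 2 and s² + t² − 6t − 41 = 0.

Express t = −2s − 2 and substitute into the circle:
5s² + 20s − 25 = 0  ⟹  s² + 4s − 5 = 0
s = 1 or s = −5, giving (1, −4) and (−5, 8).

(−5, 8) and (1, −4)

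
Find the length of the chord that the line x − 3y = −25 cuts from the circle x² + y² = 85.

Centre (0, 0), r² = 85. Perpendicular distance d from centre to line = |25| / √10 = 25/√10.
Chord = 2√(r² − d²) = 2·√(45/2) = 3√10.

3√10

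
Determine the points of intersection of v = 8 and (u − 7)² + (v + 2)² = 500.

(−13, 8) and (27, 8)

From the line, v = 8. Substituting:
u² − 14u − 351 = 0
u = 27 or u = −13, giving (27, 8) and (−13, 8).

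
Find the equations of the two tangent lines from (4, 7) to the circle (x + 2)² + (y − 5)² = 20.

Write the tangent as mx − y + (7 − m·(4)) = 0 and set its distance from the centre to 2√5:
(−6m − (−2))² = 20(m² + 1)
2m² − 3m − 2 = 0, so m = 2 or m = −1/2.
With m = 2: 2x − y = 1. With m = −1/2: x + 2y = 18.

2x − y = 1 and x + 2y = 18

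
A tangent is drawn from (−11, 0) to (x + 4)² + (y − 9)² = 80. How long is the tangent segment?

Centre (−4, 9), r² = 80. |PO|² = (−7)² + (−9)² = 130.
The tangent meets the radius at right angles, so tangent² = |PO|² − r² = 130 − 80 = 50.

5√2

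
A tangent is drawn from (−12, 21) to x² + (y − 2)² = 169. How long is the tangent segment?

4√21

Centre (0, 2), r² = 169. |PO|² = (−12)² + (19)² = 505.
The tangent meets the radius at right angles, so tangent² = |PO|² − r² = 505 − 169 = 336.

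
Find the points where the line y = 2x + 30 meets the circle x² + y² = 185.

Express y = 2x + 30 and substitute into the circle:
5x² + 120x + 715 = 0  ⟹  x² + 24x + 143 = 0
x = −11 or x = −13, giving (−11, 8) and (−13, 4).

(−13, 4) and (−11, 8)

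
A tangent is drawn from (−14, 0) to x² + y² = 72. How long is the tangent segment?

2√31

With centre O = (0, 0), |OP|² = 196 and r² = 72.
Power of the point: PT² = |PO|² − r² = 124, so PT = 2√31.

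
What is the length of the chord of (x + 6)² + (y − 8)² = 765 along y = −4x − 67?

12√17

Centre (−6, 8), r² = 765. Perpendicular distance d from centre to line = |51| / √17 = 51/√17.
Half the chord is √(r² − d²) = √(612), so the full chord is 12√17.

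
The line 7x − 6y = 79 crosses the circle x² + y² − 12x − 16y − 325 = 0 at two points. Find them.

From the line, y = (−79 + 7x)/6. Substituting:
85x² − 2210x + 2125 = 0  ⟹  x² − 26x + 25 = 0
x = 25 or x = 1, giving (25, 16) and (1, −12).

(1, −12) and (25, 16)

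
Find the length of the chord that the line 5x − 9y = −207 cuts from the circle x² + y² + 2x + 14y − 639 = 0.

Centre (−1, −7), r² = 689. Perpendicular distance d from centre to line = |265| / √106 = 265/√106.
Half the chord is √(r² − d²) = √(53/2), so the full chord is √106.

√106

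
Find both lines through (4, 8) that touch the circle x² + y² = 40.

3x + y = 20 and x − 3y = −20

A line y − (8) = m(x − (4)) is tangent when its distance from (0, 0) is 2√10:
[m·(−4) − (−8)]² = 40(m² + 1)
3m² + 8m − 3 = 0, so m = −3 or m = 1/3.
With m = −3: 3x + y = 20. With m = 1/3: x − 3y = −20.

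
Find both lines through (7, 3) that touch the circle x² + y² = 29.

Write the tangent as mx − y + (3 − m·(7)) = 0 and set its distance from the centre to √29:
[m·(−7) − (−3)]² = 29(m² + 1)
10m² − 21m − 10 = 0, so m = −2/5 or m = 5/2.
Through (7, 3) these give 2x + 5y = 29 and 5x − 2y = 29.

2x + 5y = 29 and 5x − 2y = 29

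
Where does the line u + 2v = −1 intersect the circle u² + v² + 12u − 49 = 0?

Substitute v = (−1 − u)/2:
5u² + 50u − 195 = 0  ⟹  u² + 10u − 39 = 0
u = 3 or u = −13, giving (3, −2) and (−13, 6).

(−13, 6) and (3, −2)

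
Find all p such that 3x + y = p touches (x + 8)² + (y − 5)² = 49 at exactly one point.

The line touches the circle iff its distance from (−8, 5) is 7:
|3·(−8) + 1·5 − p| / √10 = 7
|p − (−19)| = 7√10.

p = −19 ± 7√10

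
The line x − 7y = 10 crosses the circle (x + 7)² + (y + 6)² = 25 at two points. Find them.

From the line, y = (−10 + x)/7. Substituting:
50x² + 750x + 2200 = 0  ⟹  x² + 15x + 44 = 0
x = −4 or x = −11, giving (−4, −2) and (−11, −3).

(−11, −3) and (−4, −2)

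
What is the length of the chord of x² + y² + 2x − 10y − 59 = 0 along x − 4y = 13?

2√17

From the line, y = (−13 + x)/4. Substituting:
17x² − 34x − 255 = 0  ⟹  x² − 2x − 15 = 0
x = 5 or x = −3, giving (5, −2) and (−3, −4).
Chord length = distance between (5, −2) and (−3, −4) = √68 = 2√17.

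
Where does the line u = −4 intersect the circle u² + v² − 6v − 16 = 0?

(−4, 0) and (−4, 6)

The line gives u = −4. Substituting into the circle:
v² − 6v = 0
v = 6 or v = 0, giving (−4, 6) and (−4, 0).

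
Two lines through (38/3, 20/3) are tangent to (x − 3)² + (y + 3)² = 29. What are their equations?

Let a tangent through (38/3, 20/3) have slope m. Its distance from (3, −3) must equal √29:
[m·(−29/3) − (−29/3)]² = 29(m² + 1)
10m² − 29m + 10 = 0, so m = 2/5 or m = 5/2.
With m = 2/5: 2x − 5y = −8. With m = 5/2: 5x − 2y = 50.

2x − 5y = −8 and 5x − 2y = 50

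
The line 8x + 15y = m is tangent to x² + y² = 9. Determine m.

m = −51 or m = 51

The line touches the circle iff its distance from (0, 0) is 3:
|8·0 + 15·0 − m| / √289 = 3
|m| = 3·17, so m = 51 or m = −51.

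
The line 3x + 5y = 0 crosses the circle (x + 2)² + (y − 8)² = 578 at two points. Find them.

Substitute y = (−3x)/5:
34x² + 340x − 12750 = 0  ⟹  x² + 10x − 375 = 0
x = 15 or x = −25, giving (15, −9) and (−25, 15).

(−25, 15) and (15, −9)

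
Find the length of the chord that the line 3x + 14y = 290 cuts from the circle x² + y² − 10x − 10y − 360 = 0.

Centre (5, 5), r² = 410. Perpendicular distance d from centre to line = |−205| / √205 = 205/√205.
Chord = 2√(r² − d²) = 2·√(205) = 2√205.

2√205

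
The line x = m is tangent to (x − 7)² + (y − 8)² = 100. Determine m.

For a tangent, require d(centre, line) = r = 10.
|1·7 + 0·8 − m| / √1 = 10
|m − (7)| = 10, so m = 17 or m = −3.

m = −3 or m = 17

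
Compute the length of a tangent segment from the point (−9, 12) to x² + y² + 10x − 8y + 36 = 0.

With centre O = (−5, 4), |OP|² = 80 and r² = 5.
By the tangent–radius right angle, tangent length = √(|PO|² − r²) = √75 = 5√3.

5√3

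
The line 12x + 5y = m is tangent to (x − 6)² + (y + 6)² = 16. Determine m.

m = −10 or m = 94

Tangency holds when the distance from the centre (6, −6) to the line equals the radius 4:
|12·6 + 5·(−6) − m| / √169 = 4
|m − (42)| = 4·13, so m = 94 or m = −10.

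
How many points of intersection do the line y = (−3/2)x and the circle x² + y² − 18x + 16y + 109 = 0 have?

d² = (3·9 + 2·(−8) − (0))²/13 = 121/13; r² = 36.
Since d² < r², the line cuts the circle twice.

2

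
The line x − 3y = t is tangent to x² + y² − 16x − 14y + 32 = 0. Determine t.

t = −13 ± 9√10

For a tangent, require d(centre, line) = r = 9.
|1·8 − 3·7 − t| / √10 = 9
|t − (−13)| = 9√10.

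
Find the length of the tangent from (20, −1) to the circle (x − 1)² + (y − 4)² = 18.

With centre O = (1, 4), |OP|² = 386 and r² = 18.
By the tangent–radius right angle, tangent length = √(|PO|² − r²) = √368 = 4√23.

4√23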